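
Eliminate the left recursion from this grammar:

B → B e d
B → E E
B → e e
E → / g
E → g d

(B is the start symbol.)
B is directly left-recursive. The standard transformation for
  A → A α₁ | ... | A α_m | β₁ | ... | β_n
is
  A  → β₁ A' | ... | β_n A'
  A' → α₁ A' | ... | α_m A' | ε

B → E E becomes B → E E B'
B → e e becomes B → e e B'
B → B e d becomes B' → e d B'
Add B' → ε

Productions for other non-terminals are unchanged:
  E → / g
  E → g d

Resulting grammar:
B → E E B'
B → e e B'
B' → e d B'
B' → ε
E → / g
E → g d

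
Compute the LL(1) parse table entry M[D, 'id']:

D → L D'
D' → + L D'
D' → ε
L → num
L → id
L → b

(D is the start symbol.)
To find M[D, 'id'], we find productions for D where 'id' is in the predict set (PREDICT(N → α) = (FIRST(α) \ {ε}) ∪ (FOLLOW(N) if α ⇒* ε)).

Relevant sets:
  FIRST(L) = { 'b', 'id', 'num' }

D → L D': PREDICT = { 'b', 'id', 'num' }
  'id' is in predict set, so this production goes in M[D, 'id']

M[D, 'id'] = D → L D'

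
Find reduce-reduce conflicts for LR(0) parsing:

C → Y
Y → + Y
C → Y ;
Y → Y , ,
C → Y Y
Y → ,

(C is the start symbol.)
A reduce-reduce conflict occurs when an LR(0) state has two complete items [A → α .] and [B → β .] — both call for a reduction, and with no lookahead the parser cannot choose between them.

Augment with C' → C and build the canonical LR(0) collection (I0 = CLOSURE({[C' → . C]}), then GOTO on every symbol after a dot until no new states appear). It has 11 states:
  I0: { [C → . Y ;], [C → . Y Y], [C → . Y], [C' → . C], [Y → . + Y], [Y → . ,], [Y → . Y , ,] }  — shift
  I1: { [Y → + . Y], [Y → . + Y], [Y → . ,], [Y → . Y , ,] }  — shift
  I2: { [Y → , .] }  — reduce
  I3: { [C' → C .] }  — accept
  I4: { [C → Y . ;], [C → Y . Y], [C → Y .], [Y → . + Y], [Y → . ,], [Y → . Y , ,], [Y → Y . , ,] }  — shift, reduce
  I5: { [Y → , .], [Y → Y , . ,] }  — shift, reduce
  I6: { [C → Y ; .] }  — reduce
  I7: { [C → Y Y .], [Y → Y . , ,] }  — shift, reduce
  I8: { [Y → Y , . ,] }  — shift
  I9: { [Y → Y , , .] }  — reduce
  I10: { [Y → + Y .], [Y → Y . , ,] }  — shift, reduce

No state contains more than one complete item.

Answer: No reduce-reduce conflicts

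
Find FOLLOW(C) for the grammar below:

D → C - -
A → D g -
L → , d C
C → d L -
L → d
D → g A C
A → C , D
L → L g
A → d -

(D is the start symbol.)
In D → C - -: C is followed by '-' '-', add FIRST('-' '-') \ {ε} = { '-' }
In L → , d C: C is at the end, add FOLLOW(L)
In D → g A C: C is at the end, add FOLLOW(D)
In A → C , D: C is followed by ',' D, add FIRST(',' D) \ {ε} = { ',' }

The FOLLOW sets referred to above (computed the same way, to a fixed point):
  FOLLOW(L) = { '-', 'g' }
  FOLLOW(D) = { $, 'd', 'g' }

Taking the union: FOLLOW(C) = { $, ',', '-', 'd', 'g' }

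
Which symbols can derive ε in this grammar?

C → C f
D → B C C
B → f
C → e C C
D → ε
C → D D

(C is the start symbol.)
ε-productions: D → ε
So D is immediately nullable.
C → D D: every symbol on the right is nullable, so C is nullable too.
No further non-terminal can be added: every production for the remaining non-terminals contains a terminal or a non-nullable non-terminal.
Nullable = { 'C', 'D' }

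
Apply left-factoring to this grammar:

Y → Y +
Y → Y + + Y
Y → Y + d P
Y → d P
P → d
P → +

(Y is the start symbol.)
Left-factoring transforms A → αβ₁ | αβ₂ into A → αA' and A' → β₁ | β₂
(α is the longest common prefix among the alternatives). Repeat until
no nonterminal has two alternatives with a common prefix.

Round 1: Y has alternatives sharing prefix 'Y +'. Introduce Y': Y → Y + Y'
  Add: Y' → ε
  Add: Y' → + Y
  Add: Y' → d P

No remaining common prefixes — done.

Resulting grammar:
Y → Y + Y'
Y' → ε
Y' → + Y
Y' → d P
Y → d P
P → d
P → +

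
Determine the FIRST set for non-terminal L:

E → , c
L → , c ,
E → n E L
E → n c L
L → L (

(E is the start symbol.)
{ ',' }

To compute FIRST(L), examine every production with L on the left-hand side, reading each right-hand side left to right until a non-nullable symbol is reached.

From L → , c ,:
  - ',' is a terminal: add ',' and stop
From L → L (:
  - L is the symbol being defined: contributes nothing new
    L is not nullable, so stop

Collecting: FIRST(L) = { ',' }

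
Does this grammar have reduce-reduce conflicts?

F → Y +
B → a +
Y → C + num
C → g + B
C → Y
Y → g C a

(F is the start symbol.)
No reduce-reduce conflicts

A reduce-reduce conflict occurs when an LR(0) state has two complete items [A → α .] and [B → β .] — both call for a reduction, and with no lookahead the parser cannot choose between them.

Augment with F' → F and build the canonical LR(0) collection (I0 = CLOSURE({[F' → . F]}), then GOTO on every symbol after a dot until no new states appear). It has 15 states:
  I0: { [C → . Y], [C → . g + B], [F → . Y +], [F' → . F], [Y → . C + num], [Y → . g C a] }  — shift
  I1: { [Y → C . + num] }  — shift
  I2: { [F' → F .] }  — accept
  I3: { [C → Y .], [F → Y . +] }  — shift, reduce
  I4: { [C → . Y], [C → . g + B], [C → g . + B], [Y → . C + num], [Y → . g C a], [Y → g . C a] }  — shift
  I5: { [B → . a +], [C → g + . B] }  — shift
  I6: { [Y → C . + num], [Y → g C . a] }  — shift
  I7: { [C → Y .] }  — reduce
  I8: { [Y → C + . num] }  — shift
  I9: { [Y → g C a .] }  — reduce
  I10: { [Y → C + num .] }  — reduce
  I11: { [C → g + B .] }  — reduce
  I12: { [B → a . +] }  — shift
  I13: { [B → a + .] }  — reduce
  I14: { [F → Y + .] }  — reduce

No state contains more than one complete item.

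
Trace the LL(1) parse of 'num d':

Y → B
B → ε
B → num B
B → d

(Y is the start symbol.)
Stack is shown with the top on the left.

Stack    Input    Action
------------------------
Y $      num d $  output Y → B
B $      num d $  output B → num B
num B $  num d $  match 'num'
B $      d $      output B → d
d $      d $      match 'd'
$        $        accept

The string is accepted.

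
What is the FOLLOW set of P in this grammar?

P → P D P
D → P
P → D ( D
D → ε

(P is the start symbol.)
{ $, '(' }

P is the start symbol, so $ ∈ FOLLOW(P).
In P → P D P: P is followed by D P, add FIRST(D P) \ {ε} = { '(' }
In P → P D P: P is at the end; this adds FOLLOW(P) to itself — nothing new
In D → P: P is at the end, add FOLLOW(D)

The FOLLOW sets referred to above (computed the same way, to a fixed point):
  FOLLOW(D) = { $, '(' }

Taking the union: FOLLOW(P) = { $, '(' }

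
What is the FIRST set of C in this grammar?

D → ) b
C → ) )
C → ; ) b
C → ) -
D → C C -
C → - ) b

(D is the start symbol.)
To compute FIRST(C), examine every production with C on the left-hand side, reading each right-hand side left to right until a non-nullable symbol is reached.

From C → ) ):
  - ')' is a terminal: add ')' and stop
From C → ; ) b:
  - ';' is a terminal: add ';' and stop
From C → ) -:
  - ')' is a terminal: add ')' and stop
From C → - ) b:
  - '-' is a terminal: add '-' and stop

Collecting: FIRST(C) = { ')', '-', ';' }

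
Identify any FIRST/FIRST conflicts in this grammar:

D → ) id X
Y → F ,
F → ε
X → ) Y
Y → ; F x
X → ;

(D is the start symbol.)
A FIRST/FIRST conflict occurs when two productions N → α and N → β for the same non-terminal have FIRST(α) ∩ FIRST(β) ≠ ∅ (with ε ∈ FIRST of a nullable right-hand side, so two nullable alternatives also conflict).

FIRST sets of the non-terminals at (or reachable through a nullable prefix from) the front of some alternative:
  FIRST(F) = { ε }

Productions for Y:
  Y → F ,: FIRST = { ',' }
  Y → ; F x: FIRST = { ';' }
Productions for X:
  X → ) Y: FIRST = { ')' }
  X → ;: FIRST = { ';' }
D, F have only one production, so no FIRST/FIRST conflict is possible there.

All alternatives of each non-terminal have pairwise disjoint FIRST sets.

Answer: No FIRST/FIRST conflicts.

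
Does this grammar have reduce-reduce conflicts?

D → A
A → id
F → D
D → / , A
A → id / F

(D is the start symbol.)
A reduce-reduce conflict occurs when an LR(0) state has two complete items [A → α .] and [B → β .] — both call for a reduction, and with no lookahead the parser cannot choose between them.

Augment with D' → D and build the canonical LR(0) collection (I0 = CLOSURE({[D' → . D]}), then GOTO on every symbol after a dot until no new states appear). It has 10 states:
  I0: { [A → . id / F], [A → . id], [D → . / , A], [D → . A], [D' → . D] }  — shift
  I1: { [D → / . , A] }  — shift
  I2: { [D → A .] }  — reduce
  I3: { [D' → D .] }  — accept
  I4: { [A → id . / F], [A → id .] }  — shift, reduce
  I5: { [A → . id / F], [A → . id], [A → id / . F], [D → . / , A], [D → . A], [F → . D] }  — shift
  I6: { [F → D .] }  — reduce
  I7: { [A → id / F .] }  — reduce
  I8: { [A → . id / F], [A → . id], [D → / , . A] }  — shift
  I9: { [D → / , A .] }  — reduce

No state contains more than one complete item.

Answer: No reduce-reduce conflicts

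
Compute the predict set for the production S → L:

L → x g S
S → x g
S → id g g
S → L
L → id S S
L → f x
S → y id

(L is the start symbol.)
{ 'f', 'id', 'x' }

PREDICT(S → L) = (FIRST(RHS) \ {ε}) ∪ (FOLLOW(S) if ε ∈ FIRST(RHS), i.e. RHS ⇒* ε)
FIRST(L) = { 'f', 'id', 'x' }
FIRST(L) = { 'f', 'id', 'x' }
ε ∉ FIRST(L), so FOLLOW(S) is not added.
PREDICT(S → L) = { 'f', 'id', 'x' }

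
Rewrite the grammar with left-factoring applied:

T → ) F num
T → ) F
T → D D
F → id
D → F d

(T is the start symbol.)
Left-factoring transforms A → αβ₁ | αβ₂ into A → αA' and A' → β₁ | β₂
(α is the longest common prefix among the alternatives). Repeat until
no nonterminal has two alternatives with a common prefix.

Round 1: T has alternatives sharing prefix ') F'. Introduce T': T → ) F T'
  Add: T' → num
  Add: T' → ε

No remaining common prefixes — done.

Resulting grammar:
T → ) F T'
T' → num
T' → ε
T → D D
F → id
D → F d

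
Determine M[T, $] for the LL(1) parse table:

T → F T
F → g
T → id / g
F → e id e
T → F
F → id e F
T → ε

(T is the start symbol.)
T → ε

To find M[T, $], we find productions for T where $ is in the predict set (PREDICT(N → α) = (FIRST(α) \ {ε}) ∪ (FOLLOW(N) if α ⇒* ε)).

Relevant sets:
  FIRST(F) = { 'e', 'g', 'id' }
  FOLLOW(T) = { $ }

T → F T: PREDICT = { 'e', 'g', 'id' }
T → id / g: PREDICT = { 'id' }
T → F: PREDICT = { 'e', 'g', 'id' }
T → ε: PREDICT = { $ }
  $ is in predict set, so this production goes in M[T, $]

M[T, $] = T → ε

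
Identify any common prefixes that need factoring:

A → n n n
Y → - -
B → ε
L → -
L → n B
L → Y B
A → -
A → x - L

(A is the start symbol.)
No, left-factoring is not needed

Left-factoring is needed when two productions for the same non-terminal
share a common prefix on the right-hand side.

Productions for A:
  A → n n n
  A → -
  A → x - L
Productions for L:
  L → -
  L → n B
  L → Y B

No common prefixes found.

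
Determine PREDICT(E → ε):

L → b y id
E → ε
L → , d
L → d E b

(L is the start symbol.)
PREDICT(E → ε) = (FIRST(RHS) \ {ε}) ∪ (FOLLOW(E) if ε ∈ FIRST(RHS), i.e. RHS ⇒* ε)
The right-hand side is ε (FIRST(ε) = { ε }), so the predict set is FOLLOW(E) = { 'b' }
PREDICT(E → ε) = { 'b' }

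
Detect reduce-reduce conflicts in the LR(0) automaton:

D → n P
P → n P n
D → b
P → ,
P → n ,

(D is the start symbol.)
Augment with D' → D and build the canonical LR(0) collection (I0 = CLOSURE({[D' → . D]}), then GOTO on every symbol after a dot until no new states appear). It has 10 states:
  I0: { [D → . b], [D → . n P], [D' → . D] }  — shift
  I1: { [D' → D .] }  — accept
  I2: { [D → b .] }  — reduce
  I3: { [D → n . P], [P → . ,], [P → . n ,], [P → . n P n] }  — shift
  I4: { [P → , .] }  — reduce
  I5: { [D → n P .] }  — reduce
  I6: { [P → . ,], [P → . n ,], [P → . n P n], [P → n . ,], [P → n . P n] }  — shift
  I7: { [P → , .], [P → n , .] }  — 2 reduces
  I8: { [P → n P . n] }  — shift
  I9: { [P → n P n .] }  — reduce

I7 contains complete items [P → , .], [P → n , .] — reduce-reduce conflict.

Answer: Yes — I7: [P → , .] vs [P → n , .]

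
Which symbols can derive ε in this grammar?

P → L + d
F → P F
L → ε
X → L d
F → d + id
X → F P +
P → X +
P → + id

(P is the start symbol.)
ε-productions: L → ε
So L is immediately nullable.
No further non-terminal can be added: every production for the remaining non-terminals contains a terminal or a non-nullable non-terminal.
Nullable = { 'L' }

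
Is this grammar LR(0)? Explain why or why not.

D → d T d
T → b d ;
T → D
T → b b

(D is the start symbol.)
Yes, the grammar is LR(0)

A grammar is LR(0) if no state in the canonical LR(0) collection has:
  - both a shift item (dot before a terminal) and a complete item (shift-reduce conflict), or
  - two or more complete items (reduce-reduce conflict; the accept item [D' → D .] counts as a complete item here).

Augment with D' → D and build the canonical LR(0) collection (I0 = CLOSURE({[D' → . D]}), then GOTO on every symbol after a dot until no new states appear). It has 10 states:
  I0: { [D → . d T d], [D' → . D] }  — shift
  I1: { [D' → D .] }  — accept
  I2: { [D → . d T d], [D → d . T d], [T → . D], [T → . b b], [T → . b d ;] }  — shift
  I3: { [T → D .] }  — reduce
  I4: { [D → d T . d] }  — shift
  I5: { [T → b . b], [T → b . d ;] }  — shift
  I6: { [T → b b .] }  — reduce
  I7: { [T → b d . ;] }  — shift
  I8: { [T → b d ; .] }  — reduce
  I9: { [D → d T d .] }  — reduce

Every state is either a pure shift/goto state or contains exactly one complete item and nothing to shift — no conflicts. The grammar is LR(0).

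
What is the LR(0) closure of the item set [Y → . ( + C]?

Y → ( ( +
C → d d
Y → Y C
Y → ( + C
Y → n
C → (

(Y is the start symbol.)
To compute CLOSURE, for each item [A → α.Bβ] where B is a non-terminal, add [B → .γ] for all productions B → γ; repeat for the newly added items until nothing changes.

Start with: [Y → . ( + C]
The dot precedes the terminal '(', so nothing is added.

CLOSURE = { [Y → . ( + C] }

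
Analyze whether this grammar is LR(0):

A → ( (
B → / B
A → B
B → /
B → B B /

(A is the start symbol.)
No. Shift-reduce conflict between [B → / .] and [B → . /]

A grammar is LR(0) if no state in the canonical LR(0) collection has:
  - both a shift item (dot before a terminal) and a complete item (shift-reduce conflict), or
  - two or more complete items (reduce-reduce conflict; the accept item [A' → A .] counts as a complete item here).

Augment with A' → A and build the canonical LR(0) collection (I0 = CLOSURE({[A' → . A]}), then GOTO on every symbol after a dot until no new states appear). It has 9 states:
  I0: { [A → . ( (], [A → . B], [A' → . A], [B → . / B], [B → . /], [B → . B B /] }  — shift
  I1: { [A → ( . (] }  — shift
  I2: { [B → . / B], [B → . /], [B → . B B /], [B → / . B], [B → / .] }  — shift, reduce
  I3: { [A' → A .] }  — accept
  I4: { [A → B .], [B → . / B], [B → . /], [B → . B B /], [B → B . B /] }  — shift, reduce
  I5: { [B → . / B], [B → . /], [B → . B B /], [B → B . B /], [B → B B . /] }  — shift
  I6: { [B → . / B], [B → . /], [B → . B B /], [B → / . B], [B → / .], [B → B B / .] }  — shift, 2 reduces
  I7: { [B → . / B], [B → . /], [B → . B B /], [B → / B .], [B → B . B /] }  — shift, reduce
  I8: { [A → ( ( .] }  — reduce

Conflict in state I2:
  Shift-reduce conflict between [B → / .] and [B → . /]
So the grammar is NOT LR(0).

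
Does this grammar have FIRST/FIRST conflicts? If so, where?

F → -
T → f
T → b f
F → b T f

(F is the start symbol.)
No FIRST/FIRST conflicts.

Productions for F:
  F → -: FIRST = { '-' }
  F → b T f: FIRST = { 'b' }
Productions for T:
  T → f: FIRST = { 'f' }
  T → b f: FIRST = { 'b' }

All alternatives of each non-terminal have pairwise disjoint FIRST sets.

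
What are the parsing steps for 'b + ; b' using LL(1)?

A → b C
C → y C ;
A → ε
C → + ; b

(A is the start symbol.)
LL(1) parsing maintains a stack (initially the start symbol over $) and the input. At each step: if the stack top is a terminal, match it against the current input token; if it is a non-terminal N, replace it with the RHS of M[N, lookahead] (the unique production whose predict set contains the lookahead).

Stack is shown with the top on the left.

Stack    Input      Action
--------------------------
A $      b + ; b $  output A → b C
b C $    b + ; b $  match 'b'
C $      + ; b $    output C → + ; b
+ ; b $  + ; b $    match '+'
; b $    ; b $      match ';'
b $      b $        match 'b'
$        $          accept

The string is accepted.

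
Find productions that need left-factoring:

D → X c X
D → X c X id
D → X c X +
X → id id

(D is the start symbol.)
Left-factoring is needed when two productions for the same non-terminal
share a common prefix on the right-hand side.

Productions for D:
  D → X c X
  D → X c X id
  D → X c X +

Found common prefix 'X c X' in productions for D

Answer: Yes, D has productions with common prefix 'X c X'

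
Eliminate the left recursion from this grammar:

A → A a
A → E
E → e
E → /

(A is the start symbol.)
A → E A'
A' → a A'
A' → ε
E → e
E → /

A is directly left-recursive. The standard transformation for
  A → A α₁ | ... | A α_m | β₁ | ... | β_n
is
  A  → β₁ A' | ... | β_n A'
  A' → α₁ A' | ... | α_m A' | ε

A → E becomes A → E A'
A → A a becomes A' → a A'
Add A' → ε

Productions for other non-terminals are unchanged:
  E → e
  E → /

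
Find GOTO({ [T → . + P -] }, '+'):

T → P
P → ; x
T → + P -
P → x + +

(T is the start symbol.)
{ [P → . ; x], [P → . x + +], [T → + . P -] }

GOTO(I, '+') = CLOSURE({ [A → αX.β] : [A → α.Xβ] ∈ I, X = '+' })

Items with dot before '+', with the dot advanced:
  [T → . + P -] → [T → + . P -]
Closure of the advanced items:
  [T → + . P -] has the dot before P: add [P → . ; x], [P → . x + +]

GOTO = { [P → . ; x], [P → . x + +], [T → + . P -] }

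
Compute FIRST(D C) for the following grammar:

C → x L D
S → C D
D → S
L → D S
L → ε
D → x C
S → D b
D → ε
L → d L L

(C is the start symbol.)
FIRST sets of the non-terminals involved (from the grammar, by fixed-point iteration):
  FIRST(D) = { 'b', 'x', ε }
  FIRST(C) = { 'x' }

To compute FIRST(D C), process the symbols left to right:
Symbol D is a non-terminal. Add FIRST(D) \ {ε} = { 'b', 'x' }
D is nullable (ε ∈ FIRST(D)), continue to the next symbol.
Symbol C is a non-terminal. Add FIRST(C) \ {ε} = { 'x' }
C is not nullable (ε ∉ FIRST(C)), so stop here.
FIRST(D C) = { 'b', 'x' }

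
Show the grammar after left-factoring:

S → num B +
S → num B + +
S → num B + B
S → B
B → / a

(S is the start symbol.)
Left-factoring transforms A → αβ₁ | αβ₂ into A → αA' and A' → β₁ | β₂
(α is the longest common prefix among the alternatives). Repeat until
no nonterminal has two alternatives with a common prefix.

Round 1: S has alternatives sharing prefix 'num B +'. Introduce S': S → num B + S'
  Add: S' → ε
  Add: S' → +
  Add: S' → B

No remaining common prefixes — done.

Resulting grammar:
S → num B + S'
S' → ε
S' → +
S' → B
S → B
B → / a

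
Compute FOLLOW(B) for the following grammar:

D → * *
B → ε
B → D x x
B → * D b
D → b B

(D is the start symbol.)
{ $, 'b', 'x' }

To compute FOLLOW(B), find every occurrence of B on a right-hand side N → α B β: add FIRST(β) \ {ε}, and if β is empty or nullable also add FOLLOW(N). Iterate to a fixed point.

In D → b B: B is at the end, add FOLLOW(D)

The FOLLOW sets referred to above (computed the same way, to a fixed point):
  FOLLOW(D) = { $, 'b', 'x' }

Taking the union: FOLLOW(B) = { $, 'b', 'x' }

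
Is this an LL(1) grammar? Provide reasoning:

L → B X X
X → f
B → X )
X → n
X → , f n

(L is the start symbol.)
Yes, the grammar is LL(1).

For X:
  PREDICT(X → f) = { 'f' }
  PREDICT(X → n) = { 'n' }
  PREDICT(X → ',' f n) = { ',' }
L, B have a single production, so nothing to check there.

All predict sets are disjoint. The grammar IS LL(1).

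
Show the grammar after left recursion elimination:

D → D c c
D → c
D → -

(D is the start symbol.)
D → c D'
D → - D'
D' → c c D'
D' → ε

D is directly left-recursive. The standard transformation for
  A → A α₁ | ... | A α_m | β₁ | ... | β_n
is
  A  → β₁ A' | ... | β_n A'
  A' → α₁ A' | ... | α_m A' | ε

D → c becomes D → c D'
D → - becomes D → - D'
D → D c c becomes D' → c c D'
Add D' → ε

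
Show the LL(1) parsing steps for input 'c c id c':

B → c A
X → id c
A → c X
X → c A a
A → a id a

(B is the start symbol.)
LL(1) parsing maintains a stack (initially the start symbol over $) and the input. At each step: if the stack top is a terminal, match it against the current input token; if it is a non-terminal N, replace it with the RHS of M[N, lookahead] (the unique production whose predict set contains the lookahead).

Stack is shown with the top on the left.

Stack   Input       Action
--------------------------
B $     c c id c $  output B → c A
c A $   c c id c $  match 'c'
A $     c id c $    output A → c X
c X $   c id c $    match 'c'
X $     id c $      output X → id c
id c $  id c $      match 'id'
c $     c $         match 'c'
$       $           accept

The string is accepted.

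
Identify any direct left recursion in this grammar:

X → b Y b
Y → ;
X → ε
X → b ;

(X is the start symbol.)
No direct left recursion

X → b Y b: starts with b
Y → ;: starts with ';'
X → ε: starts with ε
X → b ;: starts with b

No direct left recursion found.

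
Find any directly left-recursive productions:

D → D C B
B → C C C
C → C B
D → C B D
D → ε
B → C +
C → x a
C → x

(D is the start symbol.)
D → D C B: LEFT RECURSIVE (starts with D)
B → C C C: starts with C
C → C B: LEFT RECURSIVE (starts with C)
D → C B D: starts with C
D → ε: starts with ε
B → C +: starts with C
C → x a: starts with x
C → x: starts with x

The grammar has direct left recursion on: D, C.

Answer: Yes, D, C are left-recursive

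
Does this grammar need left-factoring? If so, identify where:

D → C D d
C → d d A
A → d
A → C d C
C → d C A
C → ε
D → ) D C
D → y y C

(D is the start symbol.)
Yes, C has productions with common prefix 'd'

Left-factoring is needed when two productions for the same non-terminal
share a common prefix on the right-hand side.

Productions for D:
  D → C D d
  D → ) D C
  D → y y C
Productions for C:
  C → d d A
  C → d C A
  C → ε
Productions for A:
  A → d
  A → C d C

Found common prefix 'd' in productions for C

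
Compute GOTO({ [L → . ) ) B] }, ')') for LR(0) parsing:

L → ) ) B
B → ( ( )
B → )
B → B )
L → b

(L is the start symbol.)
GOTO(I, ')') = CLOSURE({ [A → αX.β] : [A → α.Xβ] ∈ I, X = ')' })

Items with dot before ')', with the dot advanced:
  [L → . ) ) B] → [L → ) . ) B]
Closure adds nothing (no advanced item has the dot before a non-terminal).

GOTO = { [L → ) . ) B] }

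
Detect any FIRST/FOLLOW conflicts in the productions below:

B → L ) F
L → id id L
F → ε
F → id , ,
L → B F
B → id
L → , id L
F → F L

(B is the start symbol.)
Yes. F → id ',' ',' with FOLLOW(F) on { 'id' }; F → F L with FOLLOW(F) on { ',', 'id' }

Nullable non-terminals: F.
FIRST sets used below: FIRST(F) = { ',', 'id', ε }, FIRST(L) = { ',', 'id' }

F: nullable alternative(s) F → ε; FOLLOW(F) = { $, ')', ',', 'id' }
  F → ε: FIRST \ {ε} = { } — this is the only nullable alternative, skip
  F → id , ,: FIRST \ {ε} = { 'id' } — overlaps FOLLOW(F) on { 'id' }: CONFLICT
  F → F L: FIRST \ {ε} = { ',', 'id' } — overlaps FOLLOW(F) on { ',', 'id' }: CONFLICT

B, L have no nullable alternative, so no FIRST/FOLLOW check is needed there.

So the grammar has 2 FIRST/FOLLOW conflicts (marked CONFLICT above).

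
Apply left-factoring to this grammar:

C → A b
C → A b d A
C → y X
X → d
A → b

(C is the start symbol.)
C → A b C'
C' → ε
C' → d A
C → y X
X → d
A → b

Left-factoring transforms A → αβ₁ | αβ₂ into A → αA' and A' → β₁ | β₂
(α is the longest common prefix among the alternatives). Repeat until
no nonterminal has two alternatives with a common prefix.

Round 1: C has alternatives sharing prefix 'A b'. Introduce C': C → A b C'
  Add: C' → ε
  Add: C' → d A

No remaining common prefixes — done.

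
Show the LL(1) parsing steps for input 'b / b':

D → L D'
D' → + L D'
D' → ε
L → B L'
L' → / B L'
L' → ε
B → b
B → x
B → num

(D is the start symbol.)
LL(1) parsing maintains a stack (initially the start symbol over $) and the input. At each step: if the stack top is a terminal, match it against the current input token; if it is a non-terminal N, replace it with the RHS of M[N, lookahead] (the unique production whose predict set contains the lookahead).

Stack is shown with the top on the left.

Stack        Input    Action
----------------------------
D $          b / b $  output D → L D'
L D' $       b / b $  output L → B L'
B L' D' $    b / b $  output B → b
b L' D' $    b / b $  match 'b'
L' D' $      / b $    output L' → / B L'
/ B L' D' $  / b $    match '/'
B L' D' $    b $      output B → b
b L' D' $    b $      match 'b'
L' D' $      $        output L' → ε
D' $         $        output D' → ε
$            $        accept

The string is accepted.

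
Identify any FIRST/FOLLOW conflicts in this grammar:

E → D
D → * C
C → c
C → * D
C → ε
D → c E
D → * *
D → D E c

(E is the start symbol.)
Yes. C → c with FOLLOW(C) on { 'c' }; C → '*' D with FOLLOW(C) on { '*' }

A FIRST/FOLLOW conflict occurs when a non-terminal N has a nullable alternative N → β (β ⇒* ε) and another alternative N → α with FIRST(α) ∩ FOLLOW(N) ≠ ∅: on such a lookahead the parser cannot decide between expanding α and letting N vanish via β.

Nullable non-terminals: C.

C: nullable alternative(s) C → ε; FOLLOW(C) = { $, '*', 'c' }
  C → c: FIRST \ {ε} = { 'c' } — overlaps FOLLOW(C) on { 'c' }: CONFLICT
  C → * D: FIRST \ {ε} = { '*' } — overlaps FOLLOW(C) on { '*' }: CONFLICT
  C → ε: FIRST \ {ε} = { } — this is the only nullable alternative, skip

D, E have no nullable alternative, so no FIRST/FOLLOW check is needed there.

So the grammar has 2 FIRST/FOLLOW conflicts (marked CONFLICT above).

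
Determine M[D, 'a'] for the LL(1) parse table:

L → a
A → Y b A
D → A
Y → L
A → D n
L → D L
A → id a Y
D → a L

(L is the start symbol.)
D → A, D → a L

To find M[D, 'a'], we find productions for D where 'a' is in the predict set (PREDICT(N → α) = (FIRST(α) \ {ε}) ∪ (FOLLOW(N) if α ⇒* ε)).

Relevant sets:
  FIRST(A) = { 'a', 'id' }

D → A: PREDICT = { 'a', 'id' }
  'a' is in predict set, so this production goes in M[D, 'a']
D → a L: PREDICT = { 'a' }
  'a' is in predict set, so this production goes in M[D, 'a']

M[D, 'a'] = D → A, D → a L  (a multiply-defined cell — the grammar is not LL(1))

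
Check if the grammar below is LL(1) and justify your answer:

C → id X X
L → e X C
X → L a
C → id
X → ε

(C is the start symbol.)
No. Predict set conflict for C: { 'id' }

A grammar is LL(1) if for each non-terminal N with multiple productions, the predict sets of those productions are pairwise disjoint, where PREDICT(N → α) = (FIRST(α) \ {ε}) ∪ (FOLLOW(N) if α ⇒* ε).

Relevant sets:
  FIRST(L) = { 'e' }
  FOLLOW(X) = { $, 'a', 'e', 'id' }

For C:
  PREDICT(C → id X X) = { 'id' }
  PREDICT(C → id) = { 'id' }
For X:
  PREDICT(X → L a) = { 'e' }
  PREDICT(X → ε) = { $, 'a', 'e', 'id' }
L has a single production, so nothing to check there.

Conflict found: Predict set conflict for C: { 'id' }
The grammar is NOT LL(1).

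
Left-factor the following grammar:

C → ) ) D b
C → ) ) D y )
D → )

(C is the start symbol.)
Left-factoring transforms A → αβ₁ | αβ₂ into A → αA' and A' → β₁ | β₂
(α is the longest common prefix among the alternatives). Repeat until
no nonterminal has two alternatives with a common prefix.

Round 1: C has alternatives sharing prefix ') ) D'. Introduce C': C → ) ) D C'
  Add: C' → b
  Add: C' → y )

No remaining common prefixes — done.

Resulting grammar:
C → ) ) D C'
C' → b
C' → y )
D → )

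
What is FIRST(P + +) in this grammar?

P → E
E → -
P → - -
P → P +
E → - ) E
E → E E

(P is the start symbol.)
{ '-' }

FIRST sets of the non-terminals involved (from the grammar, by fixed-point iteration):
  FIRST(P) = { '-' }

To compute FIRST(P + +), process the symbols left to right:
Symbol P is a non-terminal. Add FIRST(P) \ {ε} = { '-' }
P is not nullable (ε ∉ FIRST(P)), so stop here.
FIRST(P + +) = { '-' }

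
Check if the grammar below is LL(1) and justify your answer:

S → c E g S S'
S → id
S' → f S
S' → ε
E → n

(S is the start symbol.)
Relevant sets:
  FOLLOW(S') = { $, 'f' }

For S:
  PREDICT(S → c E g S S') = { 'c' }
  PREDICT(S → id) = { 'id' }
For S':
  PREDICT(S' → f S) = { 'f' }
  PREDICT(S' → ε) = { $, 'f' }
E has a single production, so nothing to check there.

Conflict found: Predict set conflict for S': { 'f' }
The grammar is NOT LL(1).

Answer: No. Predict set conflict for S': { 'f' }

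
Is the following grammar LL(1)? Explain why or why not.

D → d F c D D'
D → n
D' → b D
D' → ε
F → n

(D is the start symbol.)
A grammar is LL(1) if for each non-terminal N with multiple productions, the predict sets of those productions are pairwise disjoint, where PREDICT(N → α) = (FIRST(α) \ {ε}) ∪ (FOLLOW(N) if α ⇒* ε).

Relevant sets:
  FOLLOW(D') = { $, 'b' }

For D:
  PREDICT(D → d F c D D') = { 'd' }
  PREDICT(D → n) = { 'n' }
For D':
  PREDICT(D' → b D) = { 'b' }
  PREDICT(D' → ε) = { $, 'b' }
F has a single production, so nothing to check there.

Conflict found: Predict set conflict for D': { 'b' }
The grammar is NOT LL(1).

Answer: No. Predict set conflict for D': { 'b' }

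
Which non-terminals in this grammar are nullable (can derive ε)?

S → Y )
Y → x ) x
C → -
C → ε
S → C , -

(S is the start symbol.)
A non-terminal is nullable if it can derive ε (the empty string): either it has an ε-production, or it has a production whose right-hand side consists entirely of nullable non-terminals.

ε-productions: C → ε
So C is immediately nullable.
No further non-terminal can be added: every production for the remaining non-terminals contains a terminal or a non-nullable non-terminal.
Nullable = { 'C' }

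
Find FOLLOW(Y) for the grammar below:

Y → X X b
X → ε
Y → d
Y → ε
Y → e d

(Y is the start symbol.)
To compute FOLLOW(Y), find every occurrence of Y on a right-hand side N → α Y β: add FIRST(β) \ {ε}, and if β is empty or nullable also add FOLLOW(N). Iterate to a fixed point.

Y is the start symbol, so $ ∈ FOLLOW(Y).
Y does not occur on any right-hand side.

Taking the union: FOLLOW(Y) = { $ }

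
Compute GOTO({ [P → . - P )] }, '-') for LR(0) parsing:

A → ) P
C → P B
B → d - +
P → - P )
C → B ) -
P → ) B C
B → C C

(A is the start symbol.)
GOTO(I, '-') = CLOSURE({ [A → αX.β] : [A → α.Xβ] ∈ I, X = '-' })

Items with dot before '-', with the dot advanced:
  [P → . - P )] → [P → - . P )]
Closure of the advanced items:
  [P → - . P )] has the dot before P: add [P → . - P )], [P → . ) B C]

GOTO = { [P → - . P )], [P → . ) B C], [P → . - P )] }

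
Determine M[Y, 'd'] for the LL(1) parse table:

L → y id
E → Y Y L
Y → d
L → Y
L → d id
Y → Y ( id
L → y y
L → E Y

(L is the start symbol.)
To find M[Y, 'd'], we find productions for Y where 'd' is in the predict set (PREDICT(N → α) = (FIRST(α) \ {ε}) ∪ (FOLLOW(N) if α ⇒* ε)).

Relevant sets:
  FIRST(Y) = { 'd' }

Y → d: PREDICT = { 'd' }
  'd' is in predict set, so this production goes in M[Y, 'd']
Y → Y ( id: PREDICT = { 'd' }
  'd' is in predict set, so this production goes in M[Y, 'd']

M[Y, 'd'] = Y → d, Y → Y ( id  (a multiply-defined cell — the grammar is not LL(1))

Answer: Y → d, Y → Y ( id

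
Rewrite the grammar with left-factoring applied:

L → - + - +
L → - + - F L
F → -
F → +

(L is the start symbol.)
Left-factoring transforms A → αβ₁ | αβ₂ into A → αA' and A' → β₁ | β₂
(α is the longest common prefix among the alternatives). Repeat until
no nonterminal has two alternatives with a common prefix.

Round 1: L has alternatives sharing prefix '- + -'. Introduce L': L → - + - L'
  Add: L' → +
  Add: L' → F L

No remaining common prefixes — done.

Resulting grammar:
L → - + - L'
L' → +
L' → F L
F → -
F → +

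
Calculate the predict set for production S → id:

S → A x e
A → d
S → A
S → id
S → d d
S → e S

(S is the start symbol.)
{ 'id' }

PREDICT(S → id) = (FIRST(RHS) \ {ε}) ∪ (FOLLOW(S) if ε ∈ FIRST(RHS), i.e. RHS ⇒* ε)
FIRST(id) = { 'id' }
ε ∉ FIRST(id), so FOLLOW(S) is not added.
PREDICT(S → id) = { 'id' }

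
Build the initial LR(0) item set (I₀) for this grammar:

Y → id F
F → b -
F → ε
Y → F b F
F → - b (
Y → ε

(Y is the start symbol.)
First, augment the grammar with Y' → Y
I₀ = CLOSURE({ [Y' → . Y] }):
  [Y' → . Y] has the dot before Y: add [Y → . id F], [Y → . F b F], [Y → .]
  [Y → . F b F] has the dot before F: add [F → . b -], [F → .], [F → . - b (]
No further items can be added.

I₀ = { [F → . - b (], [F → . b -], [F → .], [Y → . F b F], [Y → . id F], [Y → .], [Y' → . Y] }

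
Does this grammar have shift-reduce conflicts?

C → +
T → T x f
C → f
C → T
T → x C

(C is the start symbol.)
A shift-reduce conflict occurs when an LR(0) state has both:
  - a complete (reduce) item [A → α .] (dot at the end), and
  - a shift item [B → β . c γ] (dot before a terminal).

Augment with C' → C and build the canonical LR(0) collection (I0 = CLOSURE({[C' → . C]}), then GOTO on every symbol after a dot until no new states appear). It has 9 states:
  I0: { [C → . +], [C → . T], [C → . f], [C' → . C], [T → . T x f], [T → . x C] }  — shift
  I1: { [C → + .] }  — reduce
  I2: { [C' → C .] }  — accept
  I3: { [C → T .], [T → T . x f] }  — shift, reduce
  I4: { [C → f .] }  — reduce
  I5: { [C → . +], [C → . T], [C → . f], [T → . T x f], [T → . x C], [T → x . C] }  — shift
  I6: { [T → x C .] }  — reduce
  I7: { [T → T x . f] }  — shift
  I8: { [T → T x f .] }  — reduce

I3 contains reduce item [C → T .] and shift item [T → T . x f] — shift-reduce conflict.

Answer: Yes — I3: [C → T .] vs [T → T . x f]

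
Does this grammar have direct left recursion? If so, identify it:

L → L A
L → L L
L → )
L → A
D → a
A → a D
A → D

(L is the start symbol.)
Yes, L is left-recursive

Direct left recursion occurs when N → N α for some non-terminal N (the right-hand side begins with the left-hand side itself).

L → L A: LEFT RECURSIVE (starts with L)
L → L L: LEFT RECURSIVE (starts with L)
L → ): starts with ')'
L → A: starts with A
D → a: starts with a
A → a D: starts with a
A → D: starts with D

The grammar has direct left recursion on: L.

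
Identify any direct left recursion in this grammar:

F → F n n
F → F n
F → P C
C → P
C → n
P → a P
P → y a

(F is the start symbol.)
Yes, F is left-recursive

Direct left recursion occurs when N → N α for some non-terminal N (the right-hand side begins with the left-hand side itself).

F → F n n: LEFT RECURSIVE (starts with F)
F → F n: LEFT RECURSIVE (starts with F)
F → P C: starts with P
C → P: starts with P
C → n: starts with n
P → a P: starts with a
P → y a: starts with y

The grammar has direct left recursion on: F.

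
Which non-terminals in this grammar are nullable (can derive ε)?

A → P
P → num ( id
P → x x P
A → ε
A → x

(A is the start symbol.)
A non-terminal is nullable if it can derive ε (the empty string): either it has an ε-production, or it has a production whose right-hand side consists entirely of nullable non-terminals.

ε-productions: A → ε
So A is immediately nullable.
No further non-terminal can be added: every production for the remaining non-terminals contains a terminal or a non-nullable non-terminal.
Nullable = { 'A' }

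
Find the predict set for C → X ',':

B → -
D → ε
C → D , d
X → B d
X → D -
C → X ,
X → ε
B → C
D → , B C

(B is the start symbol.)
{ ',', '-' }

PREDICT(C → X ',') = (FIRST(RHS) \ {ε}) ∪ (FOLLOW(C) if ε ∈ FIRST(RHS), i.e. RHS ⇒* ε)
FIRST(X) = { ',', '-', ε }
FIRST(X ',') = { ',', '-' }
ε ∉ FIRST(X ','), so FOLLOW(C) is not added.
PREDICT(C → X ',') = { ',', '-' }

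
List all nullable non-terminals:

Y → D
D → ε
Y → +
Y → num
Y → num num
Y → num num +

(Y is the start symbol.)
ε-productions: D → ε
So D is immediately nullable.
Y → D: every symbol on the right is nullable, so Y is nullable too.
Every non-terminal is now nullable.
Nullable = { 'D', 'Y' }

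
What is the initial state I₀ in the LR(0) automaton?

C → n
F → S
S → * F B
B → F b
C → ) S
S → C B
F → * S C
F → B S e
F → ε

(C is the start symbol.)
{ [C → . ) S], [C → . n], [C' → . C] }

First, augment the grammar with C' → C
I₀ = CLOSURE({ [C' → . C] }):
  [C' → . C] has the dot before C: add [C → . n], [C → . ) S]
No further items can be added.

I₀ = { [C → . ) S], [C → . n], [C' → . C] }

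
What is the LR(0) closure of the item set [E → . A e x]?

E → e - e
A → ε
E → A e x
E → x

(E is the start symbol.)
{ [A → .], [E → . A e x] }

To compute CLOSURE, for each item [A → α.Bβ] where B is a non-terminal, add [B → .γ] for all productions B → γ; repeat for the newly added items until nothing changes.

Start with: [E → . A e x]
  [E → . A e x] has the dot before A: add [A → .]
No further items can be added.

CLOSURE = { [A → .], [E → . A e x] }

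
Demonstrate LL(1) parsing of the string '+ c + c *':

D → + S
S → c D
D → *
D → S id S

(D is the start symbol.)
LL(1) parsing maintains a stack (initially the start symbol over $) and the input. At each step: if the stack top is a terminal, match it against the current input token; if it is a non-terminal N, replace it with the RHS of M[N, lookahead] (the unique production whose predict set contains the lookahead).

Stack is shown with the top on the left.

Stack  Input        Action
--------------------------
D $    + c + c * $  output D → + S
+ S $  + c + c * $  match '+'
S $    c + c * $    output S → c D
c D $  c + c * $    match 'c'
D $    + c * $      output D → + S
+ S $  + c * $      match '+'
S $    c * $        output S → c D
c D $  c * $        match 'c'
D $    * $          output D → *
* $    * $          match '*'
$      $            accept

The string is accepted.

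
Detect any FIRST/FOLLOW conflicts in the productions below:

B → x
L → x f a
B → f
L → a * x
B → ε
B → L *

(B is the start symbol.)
Nullable non-terminals: B.
FIRST sets used below: FIRST(L) = { 'a', 'x' }

B: nullable alternative(s) B → ε; FOLLOW(B) = { $ }
  B → x: FIRST \ {ε} = { 'x' } — disjoint from FOLLOW(B)
  B → f: FIRST \ {ε} = { 'f' } — disjoint from FOLLOW(B)
  B → ε: FIRST \ {ε} = { } — this is the only nullable alternative, skip
  B → L *: FIRST \ {ε} = { 'a', 'x' } — disjoint from FOLLOW(B)

L has no nullable alternative, so no FIRST/FOLLOW check is needed there.

No FIRST/FOLLOW conflicts found.

Answer: No FIRST/FOLLOW conflicts.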